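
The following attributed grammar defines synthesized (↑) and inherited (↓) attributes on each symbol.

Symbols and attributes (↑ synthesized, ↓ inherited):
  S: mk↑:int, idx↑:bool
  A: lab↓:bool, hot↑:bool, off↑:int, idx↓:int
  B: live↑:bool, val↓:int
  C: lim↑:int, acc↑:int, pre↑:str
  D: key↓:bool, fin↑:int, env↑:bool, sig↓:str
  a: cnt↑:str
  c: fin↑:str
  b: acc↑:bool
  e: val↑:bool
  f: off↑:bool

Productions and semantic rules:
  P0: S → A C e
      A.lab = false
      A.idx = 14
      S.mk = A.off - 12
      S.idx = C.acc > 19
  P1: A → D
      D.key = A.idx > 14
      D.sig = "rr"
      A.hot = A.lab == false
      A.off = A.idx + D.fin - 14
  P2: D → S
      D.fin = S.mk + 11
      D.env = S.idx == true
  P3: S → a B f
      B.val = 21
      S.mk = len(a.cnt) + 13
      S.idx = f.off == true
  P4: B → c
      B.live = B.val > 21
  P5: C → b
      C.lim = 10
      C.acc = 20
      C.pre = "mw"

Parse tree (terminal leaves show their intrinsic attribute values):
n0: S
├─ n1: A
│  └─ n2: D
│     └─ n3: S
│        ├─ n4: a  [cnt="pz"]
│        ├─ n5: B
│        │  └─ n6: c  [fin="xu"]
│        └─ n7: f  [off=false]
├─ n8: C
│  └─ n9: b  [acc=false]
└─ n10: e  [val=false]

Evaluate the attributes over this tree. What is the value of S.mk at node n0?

1. n1.lab = false  [false]
2. n1.idx = 14  [14]
3. n2.key = false  [A.idx > 14]
4. n2.sig = "rr"  ["rr"]
5. n4.cnt = "pz"  [terminal]
6. n5.val = 21  [21]
7. n6.fin = "xu"  [terminal]
8. n5.live = false  [B.val > 21]
9. n7.off = false  [terminal]
10. n3.mk = 15  [len(a.cnt) + 13]
11. n3.idx = false  [f.off == true]
12. n2.fin = 26  [S.mk + 11]
13. n2.env = false  [S.idx == true]
14. n1.hot = true  [A.lab == false]
15. n1.off = 26  [A.idx + D.fin - 14]
16. n9.acc = false  [terminal]
17. n8.lim = 10  [10]
18. n8.acc = 20  [20]
19. n8.pre = "mw"  ["mw"]
20. n10.val = false  [terminal]
21. n0.mk = 14  [A.off - 12]
22. n0.idx = true  [C.acc > 19]

14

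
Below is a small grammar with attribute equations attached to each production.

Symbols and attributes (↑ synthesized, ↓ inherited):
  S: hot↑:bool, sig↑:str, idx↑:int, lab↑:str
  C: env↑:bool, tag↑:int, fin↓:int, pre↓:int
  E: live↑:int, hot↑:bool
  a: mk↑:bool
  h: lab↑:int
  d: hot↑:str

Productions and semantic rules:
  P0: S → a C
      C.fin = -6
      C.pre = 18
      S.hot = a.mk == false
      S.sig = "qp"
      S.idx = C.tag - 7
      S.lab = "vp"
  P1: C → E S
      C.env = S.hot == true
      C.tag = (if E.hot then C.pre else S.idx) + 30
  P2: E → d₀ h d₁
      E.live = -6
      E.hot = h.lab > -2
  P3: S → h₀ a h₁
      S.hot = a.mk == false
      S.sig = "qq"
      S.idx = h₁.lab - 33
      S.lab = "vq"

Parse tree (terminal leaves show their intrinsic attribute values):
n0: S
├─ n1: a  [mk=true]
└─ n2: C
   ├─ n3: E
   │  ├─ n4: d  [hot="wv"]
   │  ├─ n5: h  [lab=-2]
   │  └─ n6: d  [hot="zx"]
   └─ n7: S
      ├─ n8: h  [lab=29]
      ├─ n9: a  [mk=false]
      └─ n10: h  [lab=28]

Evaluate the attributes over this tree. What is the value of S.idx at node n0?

18

1. n1.mk = true  [terminal]
2. n2.fin = -6  [-6]
3. n2.pre = 18  [18]
4. n4.hot = "wv"  [terminal]
5. n5.lab = -2  [terminal]
6. n6.hot = "zx"  [terminal]
7. n3.live = -6  [-6]
8. n3.hot = false  [h.lab > -2]
9. n8.lab = 29  [terminal]
10. n9.mk = false  [terminal]
11. n10.lab = 28  [terminal]
12. n7.hot = true  [a.mk == false]
13. n7.sig = "qq"  ["qq"]
14. n7.idx = -5  [h₁.lab - 33]
15. n7.lab = "vq"  ["vq"]
16. n2.env = true  [S.hot == true]
17. n2.tag = 25  [(if E.hot then C.pre else S.idx) + 30]
18. n0.hot = false  [a.mk == false]
19. n0.sig = "qp"  ["qp"]
20. n0.idx = 18  [C.tag - 7]
21. n0.lab = "vp"  ["vp"]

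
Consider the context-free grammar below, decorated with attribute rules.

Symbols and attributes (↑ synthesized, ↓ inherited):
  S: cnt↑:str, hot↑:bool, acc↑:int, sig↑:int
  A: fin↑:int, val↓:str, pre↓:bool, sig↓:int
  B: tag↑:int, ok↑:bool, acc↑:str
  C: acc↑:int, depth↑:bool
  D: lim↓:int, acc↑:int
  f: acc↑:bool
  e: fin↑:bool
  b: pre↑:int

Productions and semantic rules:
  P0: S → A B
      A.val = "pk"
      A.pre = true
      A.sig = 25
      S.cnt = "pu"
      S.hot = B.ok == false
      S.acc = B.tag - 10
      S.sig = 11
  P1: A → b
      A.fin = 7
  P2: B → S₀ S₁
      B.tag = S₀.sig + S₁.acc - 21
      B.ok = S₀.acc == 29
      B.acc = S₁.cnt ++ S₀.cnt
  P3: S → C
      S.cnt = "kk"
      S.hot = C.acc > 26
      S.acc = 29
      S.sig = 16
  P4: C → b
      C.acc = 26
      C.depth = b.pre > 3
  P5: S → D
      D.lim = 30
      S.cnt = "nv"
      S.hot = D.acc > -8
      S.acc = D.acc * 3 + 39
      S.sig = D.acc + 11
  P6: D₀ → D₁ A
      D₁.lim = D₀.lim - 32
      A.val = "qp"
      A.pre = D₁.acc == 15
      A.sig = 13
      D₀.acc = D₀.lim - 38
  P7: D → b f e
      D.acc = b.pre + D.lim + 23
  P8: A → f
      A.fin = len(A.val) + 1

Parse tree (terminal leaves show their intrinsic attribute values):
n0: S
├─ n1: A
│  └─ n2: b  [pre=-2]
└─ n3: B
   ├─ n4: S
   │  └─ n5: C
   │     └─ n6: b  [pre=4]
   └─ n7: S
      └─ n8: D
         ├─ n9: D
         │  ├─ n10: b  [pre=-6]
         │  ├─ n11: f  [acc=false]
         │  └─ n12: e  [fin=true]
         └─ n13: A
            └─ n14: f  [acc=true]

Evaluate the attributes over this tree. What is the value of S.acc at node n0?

1. n1.val = "pk"  ["pk"]
2. n1.pre = true  [true]
3. n1.sig = 25  [25]
4. n2.pre = -2  [terminal]
5. n1.fin = 7  [7]
6. n6.pre = 4  [terminal]
7. n5.acc = 26  [26]
8. n5.depth = true  [b.pre > 3]
9. n4.cnt = "kk"  ["kk"]
10. n4.hot = false  [C.acc > 26]
11. n4.acc = 29  [29]
12. n4.sig = 16  [16]
13. n8.lim = 30  [30]
14. n9.lim = -2  [D₀.lim - 32]
15. n10.pre = -6  [terminal]
16. n11.acc = false  [terminal]
17. n12.fin = true  [terminal]
18. n9.acc = 15  [b.pre + D.lim + 23]
19. n13.val = "qp"  ["qp"]
20. n13.pre = true  [D₁.acc == 15]
21. n13.sig = 13  [13]
22. n14.acc = true  [terminal]
23. n13.fin = 3  [len(A.val) + 1]
24. n8.acc = -8  [D₀.lim - 38]
25. n7.cnt = "nv"  ["nv"]
26. n7.hot = false  [D.acc > -8]
27. n7.acc = 15  [D.acc * 3 + 39]
28. n7.sig = 3  [D.acc + 11]
29. n3.tag = 10  [S₀.sig + S₁.acc - 21]
30. n3.ok = true  [S₀.acc == 29]
31. n3.acc = "nvkk"  [S₁.cnt ++ S₀.cnt]
32. n0.cnt = "pu"  ["pu"]
33. n0.hot = false  [B.ok == false]
34. n0.acc = 0  [B.tag - 10]
35. n0.sig = 11  [11]

0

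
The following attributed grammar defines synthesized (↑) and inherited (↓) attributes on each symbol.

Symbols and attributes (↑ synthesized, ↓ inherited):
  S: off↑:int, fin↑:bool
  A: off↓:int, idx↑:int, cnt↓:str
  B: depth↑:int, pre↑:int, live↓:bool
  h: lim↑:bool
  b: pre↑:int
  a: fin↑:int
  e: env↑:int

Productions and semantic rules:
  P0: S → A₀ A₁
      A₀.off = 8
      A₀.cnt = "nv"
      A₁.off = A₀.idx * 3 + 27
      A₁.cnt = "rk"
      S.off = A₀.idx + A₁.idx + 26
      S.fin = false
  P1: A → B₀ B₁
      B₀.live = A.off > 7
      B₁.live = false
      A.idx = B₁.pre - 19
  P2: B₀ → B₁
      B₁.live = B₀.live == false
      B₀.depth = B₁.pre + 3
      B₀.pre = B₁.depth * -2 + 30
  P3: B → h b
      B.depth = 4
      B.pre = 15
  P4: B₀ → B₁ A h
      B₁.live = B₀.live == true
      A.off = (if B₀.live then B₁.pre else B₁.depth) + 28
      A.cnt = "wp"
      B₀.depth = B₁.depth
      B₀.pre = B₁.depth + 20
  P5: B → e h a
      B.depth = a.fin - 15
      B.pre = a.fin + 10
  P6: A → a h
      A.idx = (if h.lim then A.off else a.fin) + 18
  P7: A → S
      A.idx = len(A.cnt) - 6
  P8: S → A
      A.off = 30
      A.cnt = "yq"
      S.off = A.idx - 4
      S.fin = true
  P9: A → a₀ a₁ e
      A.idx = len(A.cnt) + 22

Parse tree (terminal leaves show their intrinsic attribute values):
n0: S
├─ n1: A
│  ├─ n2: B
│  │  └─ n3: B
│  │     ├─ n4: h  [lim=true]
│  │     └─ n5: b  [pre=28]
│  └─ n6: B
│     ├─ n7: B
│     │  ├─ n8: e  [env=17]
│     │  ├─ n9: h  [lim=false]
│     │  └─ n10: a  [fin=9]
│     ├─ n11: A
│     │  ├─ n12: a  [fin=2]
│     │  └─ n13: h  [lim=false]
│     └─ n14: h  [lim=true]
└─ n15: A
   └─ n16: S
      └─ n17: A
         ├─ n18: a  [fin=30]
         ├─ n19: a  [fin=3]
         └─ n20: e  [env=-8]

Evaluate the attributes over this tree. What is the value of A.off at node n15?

12

1. n1.off = 8  [8]
2. n1.cnt = "nv"  ["nv"]
3. n2.live = true  [A.off > 7]
4. n3.live = false  [B₀.live == false]
5. n4.lim = true  [terminal]
6. n5.pre = 28  [terminal]
7. n3.depth = 4  [4]
8. n3.pre = 15  [15]
9. n2.depth = 18  [B₁.pre + 3]
10. n2.pre = 22  [B₁.depth * -2 + 30]
11. n6.live = false  [false]
12. n7.live = false  [B₀.live == true]
13. n8.env = 17  [terminal]
14. n9.lim = false  [terminal]
15. n10.fin = 9  [terminal]
16. n7.depth = -6  [a.fin - 15]
17. n7.pre = 19  [a.fin + 10]
18. n11.off = 22  [(if B₀.live then B₁.pre else B₁.depth) + 28]
19. n11.cnt = "wp"  ["wp"]
20. n12.fin = 2  [terminal]
21. n13.lim = false  [terminal]
22. n11.idx = 20  [(if h.lim then A.off else a.fin) + 18]
23. n14.lim = true  [terminal]
24. n6.depth = -6  [B₁.depth]
25. n6.pre = 14  [B₁.depth + 20]
26. n1.idx = -5  [B₁.pre - 19]
27. n15.off = 12  [A₀.idx * 3 + 27]
28. n15.cnt = "rk"  ["rk"]
29. n17.off = 30  [30]
30. n17.cnt = "yq"  ["yq"]
31. n18.fin = 30  [terminal]
32. n19.fin = 3  [terminal]
33. n20.env = -8  [terminal]
34. n17.idx = 24  [len(A.cnt) + 22]
35. n16.off = 20  [A.idx - 4]
36. n16.fin = true  [true]
37. n15.idx = -4  [len(A.cnt) - 6]
38. n0.off = 17  [A₀.idx + A₁.idx + 26]
39. n0.fin = false  [false]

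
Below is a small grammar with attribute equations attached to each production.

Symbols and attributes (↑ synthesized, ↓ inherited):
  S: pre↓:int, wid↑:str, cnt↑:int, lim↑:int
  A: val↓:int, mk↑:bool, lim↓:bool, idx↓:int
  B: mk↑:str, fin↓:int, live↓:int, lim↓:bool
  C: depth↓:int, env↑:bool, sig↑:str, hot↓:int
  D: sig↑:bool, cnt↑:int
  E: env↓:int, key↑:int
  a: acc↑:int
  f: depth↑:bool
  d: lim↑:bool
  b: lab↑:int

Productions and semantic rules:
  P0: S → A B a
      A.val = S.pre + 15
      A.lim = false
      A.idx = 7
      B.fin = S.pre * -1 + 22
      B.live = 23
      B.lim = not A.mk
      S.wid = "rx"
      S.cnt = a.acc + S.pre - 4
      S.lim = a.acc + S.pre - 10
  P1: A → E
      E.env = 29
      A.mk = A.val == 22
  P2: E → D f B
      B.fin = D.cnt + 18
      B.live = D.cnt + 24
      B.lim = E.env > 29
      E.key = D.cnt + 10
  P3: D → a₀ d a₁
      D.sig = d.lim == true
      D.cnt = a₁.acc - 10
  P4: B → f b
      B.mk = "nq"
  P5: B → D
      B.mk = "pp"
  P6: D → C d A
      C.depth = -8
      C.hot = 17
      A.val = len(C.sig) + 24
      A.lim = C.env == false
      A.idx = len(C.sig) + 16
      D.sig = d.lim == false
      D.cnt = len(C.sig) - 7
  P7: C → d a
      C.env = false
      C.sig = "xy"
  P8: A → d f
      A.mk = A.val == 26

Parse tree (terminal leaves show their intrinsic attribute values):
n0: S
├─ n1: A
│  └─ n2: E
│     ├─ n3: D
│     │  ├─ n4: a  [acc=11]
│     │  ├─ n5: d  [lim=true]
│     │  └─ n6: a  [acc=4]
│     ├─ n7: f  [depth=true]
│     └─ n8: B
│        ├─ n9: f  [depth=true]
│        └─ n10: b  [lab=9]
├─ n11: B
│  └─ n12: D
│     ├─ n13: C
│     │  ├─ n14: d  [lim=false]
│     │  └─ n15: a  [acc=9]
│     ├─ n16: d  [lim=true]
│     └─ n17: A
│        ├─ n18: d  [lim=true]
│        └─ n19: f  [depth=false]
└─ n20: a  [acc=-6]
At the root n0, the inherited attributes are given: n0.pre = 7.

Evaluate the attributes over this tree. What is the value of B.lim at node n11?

1. n0.pre = 7  [given at root]
2. n1.val = 22  [S.pre + 15]
3. n1.lim = false  [false]
4. n1.idx = 7  [7]
5. n2.env = 29  [29]
6. n4.acc = 11  [terminal]
7. n5.lim = true  [terminal]
8. n6.acc = 4  [terminal]
9. n3.sig = true  [d.lim == true]
10. n3.cnt = -6  [a₁.acc - 10]
11. n7.depth = true  [terminal]
12. n8.fin = 12  [D.cnt + 18]
13. n8.live = 18  [D.cnt + 24]
14. n8.lim = false  [E.env > 29]
15. n9.depth = true  [terminal]
16. n10.lab = 9  [terminal]
17. n8.mk = "nq"  ["nq"]
18. n2.key = 4  [D.cnt + 10]
19. n1.mk = true  [A.val == 22]
20. n11.fin = 15  [S.pre * -1 + 22]
21. n11.live = 23  [23]
22. n11.lim = false  [not A.mk]
23. n13.depth = -8  [-8]
24. n13.hot = 17  [17]
25. n14.lim = false  [terminal]
26. n15.acc = 9  [terminal]
27. n13.env = false  [false]
28. n13.sig = "xy"  ["xy"]
29. n16.lim = true  [terminal]
30. n17.val = 26  [len(C.sig) + 24]
31. n17.lim = true  [C.env == false]
32. n17.idx = 18  [len(C.sig) + 16]
33. n18.lim = true  [terminal]
34. n19.depth = false  [terminal]
35. n17.mk = true  [A.val == 26]
36. n12.sig = false  [d.lim == false]
37. n12.cnt = -5  [len(C.sig) - 7]
38. n11.mk = "pp"  ["pp"]
39. n20.acc = -6  [terminal]
40. n0.wid = "rx"  ["rx"]
41. n0.cnt = -3  [a.acc + S.pre - 4]
42. n0.lim = -9  [a.acc + S.pre - 10]

false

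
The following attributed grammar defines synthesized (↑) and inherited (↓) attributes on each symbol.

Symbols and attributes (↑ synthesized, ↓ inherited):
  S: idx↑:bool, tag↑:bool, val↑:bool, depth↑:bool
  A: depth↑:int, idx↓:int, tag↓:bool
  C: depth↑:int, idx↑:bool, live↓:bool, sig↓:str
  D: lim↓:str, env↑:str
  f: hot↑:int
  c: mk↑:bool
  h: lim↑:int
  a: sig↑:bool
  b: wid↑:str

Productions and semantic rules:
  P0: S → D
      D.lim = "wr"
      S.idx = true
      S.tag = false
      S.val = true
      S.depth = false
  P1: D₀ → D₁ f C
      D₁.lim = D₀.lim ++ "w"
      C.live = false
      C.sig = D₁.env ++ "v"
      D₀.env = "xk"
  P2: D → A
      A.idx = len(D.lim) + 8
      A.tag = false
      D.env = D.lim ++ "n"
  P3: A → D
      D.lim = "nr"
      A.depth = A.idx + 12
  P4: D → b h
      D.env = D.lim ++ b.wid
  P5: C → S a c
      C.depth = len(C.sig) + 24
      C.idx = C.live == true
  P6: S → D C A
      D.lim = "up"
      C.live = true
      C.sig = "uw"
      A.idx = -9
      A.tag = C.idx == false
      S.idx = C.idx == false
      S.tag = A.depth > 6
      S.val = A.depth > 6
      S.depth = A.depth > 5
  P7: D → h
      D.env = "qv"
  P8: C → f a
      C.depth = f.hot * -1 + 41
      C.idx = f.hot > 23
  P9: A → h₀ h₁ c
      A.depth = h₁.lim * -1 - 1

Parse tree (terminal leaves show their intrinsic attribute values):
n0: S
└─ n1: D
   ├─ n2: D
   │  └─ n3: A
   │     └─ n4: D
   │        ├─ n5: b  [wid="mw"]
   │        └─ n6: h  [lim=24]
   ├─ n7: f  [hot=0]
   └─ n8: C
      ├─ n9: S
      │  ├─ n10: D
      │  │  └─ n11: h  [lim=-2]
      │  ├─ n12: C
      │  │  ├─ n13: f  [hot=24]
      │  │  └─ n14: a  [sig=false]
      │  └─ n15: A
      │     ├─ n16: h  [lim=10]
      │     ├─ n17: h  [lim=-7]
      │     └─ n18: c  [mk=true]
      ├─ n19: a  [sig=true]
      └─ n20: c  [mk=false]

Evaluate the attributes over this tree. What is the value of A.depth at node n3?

23

1. n1.lim = "wr"  ["wr"]
2. n2.lim = "wrw"  [D₀.lim ++ "w"]
3. n3.idx = 11  [len(D.lim) + 8]
4. n3.tag = false  [false]
5. n4.lim = "nr"  ["nr"]
6. n5.wid = "mw"  [terminal]
7. n6.lim = 24  [terminal]
8. n4.env = "nrmw"  [D.lim ++ b.wid]
9. n3.depth = 23  [A.idx + 12]
10. n2.env = "wrwn"  [D.lim ++ "n"]
11. n7.hot = 0  [terminal]
12. n8.live = false  [false]
13. n8.sig = "wrwnv"  [D₁.env ++ "v"]
14. n10.lim = "up"  ["up"]
15. n11.lim = -2  [terminal]
16. n10.env = "qv"  ["qv"]
17. n12.live = true  [true]
18. n12.sig = "uw"  ["uw"]
19. n13.hot = 24  [terminal]
20. n14.sig = false  [terminal]
21. n12.depth = 17  [f.hot * -1 + 41]
22. n12.idx = true  [f.hot > 23]
23. n15.idx = -9  [-9]
24. n15.tag = false  [C.idx == false]
25. n16.lim = 10  [terminal]
26. n17.lim = -7  [terminal]
27. n18.mk = true  [terminal]
28. n15.depth = 6  [h₁.lim * -1 - 1]
29. n9.idx = false  [C.idx == false]
30. n9.tag = false  [A.depth > 6]
31. n9.val = false  [A.depth > 6]
32. n9.depth = true  [A.depth > 5]
33. n19.sig = true  [terminal]
34. n20.mk = false  [terminal]
35. n8.depth = 29  [len(C.sig) + 24]
36. n8.idx = false  [C.live == true]
37. n1.env = "xk"  ["xk"]
38. n0.idx = true  [true]
39. n0.tag = false  [false]
40. n0.val = true  [true]
41. n0.depth = false  [false]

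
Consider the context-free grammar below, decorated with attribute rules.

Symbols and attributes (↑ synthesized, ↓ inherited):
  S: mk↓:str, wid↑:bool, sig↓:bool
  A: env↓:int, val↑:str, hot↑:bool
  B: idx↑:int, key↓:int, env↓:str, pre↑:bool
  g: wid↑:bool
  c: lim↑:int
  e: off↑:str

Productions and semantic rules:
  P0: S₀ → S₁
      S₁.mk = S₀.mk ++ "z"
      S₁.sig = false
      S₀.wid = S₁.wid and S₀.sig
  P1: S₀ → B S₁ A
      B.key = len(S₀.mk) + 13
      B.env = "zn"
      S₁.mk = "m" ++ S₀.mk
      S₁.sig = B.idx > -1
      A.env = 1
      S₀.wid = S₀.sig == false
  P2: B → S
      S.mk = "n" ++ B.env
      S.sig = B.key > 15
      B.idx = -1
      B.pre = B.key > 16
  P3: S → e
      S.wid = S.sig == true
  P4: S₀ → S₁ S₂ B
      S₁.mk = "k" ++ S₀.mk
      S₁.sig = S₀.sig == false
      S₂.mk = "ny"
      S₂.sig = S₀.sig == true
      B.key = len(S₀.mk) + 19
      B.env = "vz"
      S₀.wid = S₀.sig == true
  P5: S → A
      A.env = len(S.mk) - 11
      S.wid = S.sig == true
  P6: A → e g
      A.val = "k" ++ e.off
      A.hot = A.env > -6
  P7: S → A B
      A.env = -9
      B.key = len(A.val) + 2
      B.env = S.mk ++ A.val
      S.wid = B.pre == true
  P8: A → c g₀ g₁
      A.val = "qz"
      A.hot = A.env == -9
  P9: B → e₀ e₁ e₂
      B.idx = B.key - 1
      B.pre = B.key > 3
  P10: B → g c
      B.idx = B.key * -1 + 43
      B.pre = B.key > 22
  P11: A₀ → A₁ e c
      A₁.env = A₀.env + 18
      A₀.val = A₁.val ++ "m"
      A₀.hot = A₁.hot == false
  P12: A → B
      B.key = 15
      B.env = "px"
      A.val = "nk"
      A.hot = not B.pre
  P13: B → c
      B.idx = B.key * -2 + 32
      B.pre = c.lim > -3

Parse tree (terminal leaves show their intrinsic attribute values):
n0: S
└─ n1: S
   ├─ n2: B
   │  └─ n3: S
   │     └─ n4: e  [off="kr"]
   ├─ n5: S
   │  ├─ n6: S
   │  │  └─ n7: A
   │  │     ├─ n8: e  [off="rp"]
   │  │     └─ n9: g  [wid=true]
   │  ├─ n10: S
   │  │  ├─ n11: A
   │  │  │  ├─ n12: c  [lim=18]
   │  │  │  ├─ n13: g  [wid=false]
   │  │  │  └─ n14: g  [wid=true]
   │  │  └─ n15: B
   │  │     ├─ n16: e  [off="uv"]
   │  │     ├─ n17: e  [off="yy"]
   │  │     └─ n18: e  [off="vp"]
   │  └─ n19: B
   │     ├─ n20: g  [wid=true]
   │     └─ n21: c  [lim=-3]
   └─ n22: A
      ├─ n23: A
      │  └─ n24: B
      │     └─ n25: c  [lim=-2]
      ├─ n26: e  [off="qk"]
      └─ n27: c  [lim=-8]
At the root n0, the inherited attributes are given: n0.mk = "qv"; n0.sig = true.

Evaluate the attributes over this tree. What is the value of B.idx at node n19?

20

1. n0.mk = "qv"  [given at root]
2. n0.sig = true  [given at root]
3. n1.mk = "qvz"  [S₀.mk ++ "z"]
4. n1.sig = false  [false]
5. n2.key = 16  [len(S₀.mk) + 13]
6. n2.env = "zn"  ["zn"]
7. n3.mk = "nzn"  ["n" ++ B.env]
8. n3.sig = true  [B.key > 15]
9. n4.off = "kr"  [terminal]
10. n3.wid = true  [S.sig == true]
11. n2.idx = -1  [-1]
12. n2.pre = false  [B.key > 16]
13. n5.mk = "mqvz"  ["m" ++ S₀.mk]
14. n5.sig = false  [B.idx > -1]
15. n6.mk = "kmqvz"  ["k" ++ S₀.mk]
16. n6.sig = true  [S₀.sig == false]
17. n7.env = -6  [len(S.mk) - 11]
18. n8.off = "rp"  [terminal]
19. n9.wid = true  [terminal]
20. n7.val = "krp"  ["k" ++ e.off]
21. n7.hot = false  [A.env > -6]
22. n6.wid = true  [S.sig == true]
23. n10.mk = "ny"  ["ny"]
24. n10.sig = false  [S₀.sig == true]
25. n11.env = -9  [-9]
26. n12.lim = 18  [terminal]
27. n13.wid = false  [terminal]
28. n14.wid = true  [terminal]
29. n11.val = "qz"  ["qz"]
30. n11.hot = true  [A.env == -9]
31. n15.key = 4  [len(A.val) + 2]
32. n15.env = "nyqz"  [S.mk ++ A.val]
33. n16.off = "uv"  [terminal]
34. n17.off = "yy"  [terminal]
35. n18.off = "vp"  [terminal]
36. n15.idx = 3  [B.key - 1]
37. n15.pre = true  [B.key > 3]
38. n10.wid = true  [B.pre == true]
39. n19.key = 23  [len(S₀.mk) + 19]
40. n19.env = "vz"  ["vz"]
41. n20.wid = true  [terminal]
42. n21.lim = -3  [terminal]
43. n19.idx = 20  [B.key * -1 + 43]
44. n19.pre = true  [B.key > 22]
45. n5.wid = false  [S₀.sig == true]
46. n22.env = 1  [1]
47. n23.env = 19  [A₀.env + 18]
48. n24.key = 15  [15]
49. n24.env = "px"  ["px"]
50. n25.lim = -2  [terminal]
51. n24.idx = 2  [B.key * -2 + 32]
52. n24.pre = true  [c.lim > -3]
53. n23.val = "nk"  ["nk"]
54. n23.hot = false  [not B.pre]
55. n26.off = "qk"  [terminal]
56. n27.lim = -8  [terminal]
57. n22.val = "nkm"  [A₁.val ++ "m"]
58. n22.hot = true  [A₁.hot == false]
59. n1.wid = true  [S₀.sig == false]
60. n0.wid = true  [S₁.wid and S₀.sig]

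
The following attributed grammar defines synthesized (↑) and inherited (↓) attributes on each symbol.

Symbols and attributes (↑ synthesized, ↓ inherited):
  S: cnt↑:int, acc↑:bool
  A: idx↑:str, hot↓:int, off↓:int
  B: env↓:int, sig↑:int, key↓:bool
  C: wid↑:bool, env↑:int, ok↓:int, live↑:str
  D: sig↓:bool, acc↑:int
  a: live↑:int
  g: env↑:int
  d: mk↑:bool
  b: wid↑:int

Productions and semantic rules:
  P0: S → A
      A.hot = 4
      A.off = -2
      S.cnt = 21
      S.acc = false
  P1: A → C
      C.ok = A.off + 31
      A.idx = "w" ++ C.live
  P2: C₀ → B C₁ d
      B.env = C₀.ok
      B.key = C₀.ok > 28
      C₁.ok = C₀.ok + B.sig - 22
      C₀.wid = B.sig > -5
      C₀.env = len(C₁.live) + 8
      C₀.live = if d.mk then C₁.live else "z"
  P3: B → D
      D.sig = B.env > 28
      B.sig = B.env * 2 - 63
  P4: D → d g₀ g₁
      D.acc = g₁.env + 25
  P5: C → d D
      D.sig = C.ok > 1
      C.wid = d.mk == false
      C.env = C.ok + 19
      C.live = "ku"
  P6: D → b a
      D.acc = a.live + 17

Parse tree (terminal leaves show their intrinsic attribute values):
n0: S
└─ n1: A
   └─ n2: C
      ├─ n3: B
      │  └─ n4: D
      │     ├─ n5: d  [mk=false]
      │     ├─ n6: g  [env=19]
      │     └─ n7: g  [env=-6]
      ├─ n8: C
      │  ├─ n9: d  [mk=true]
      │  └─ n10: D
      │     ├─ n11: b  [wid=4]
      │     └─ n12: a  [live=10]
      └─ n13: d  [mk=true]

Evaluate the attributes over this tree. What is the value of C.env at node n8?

1. n1.hot = 4  [4]
2. n1.off = -2  [-2]
3. n2.ok = 29  [A.off + 31]
4. n3.env = 29  [C₀.ok]
5. n3.key = true  [C₀.ok > 28]
6. n4.sig = true  [B.env > 28]
7. n5.mk = false  [terminal]
8. n6.env = 19  [terminal]
9. n7.env = -6  [terminal]
10. n4.acc = 19  [g₁.env + 25]
11. n3.sig = -5  [B.env * 2 - 63]
12. n8.ok = 2  [C₀.ok + B.sig - 22]
13. n9.mk = true  [terminal]
14. n10.sig = true  [C.ok > 1]
15. n11.wid = 4  [terminal]
16. n12.live = 10  [terminal]
17. n10.acc = 27  [a.live + 17]
18. n8.wid = false  [d.mk == false]
19. n8.env = 21  [C.ok + 19]
20. n8.live = "ku"  ["ku"]
21. n13.mk = true  [terminal]
22. n2.wid = false  [B.sig > -5]
23. n2.env = 10  [len(C₁.live) + 8]
24. n2.live = "ku"  [if d.mk then C₁.live else "z"]
25. n1.idx = "wku"  ["w" ++ C.live]
26. n0.cnt = 21  [21]
27. n0.acc = false  [false]

21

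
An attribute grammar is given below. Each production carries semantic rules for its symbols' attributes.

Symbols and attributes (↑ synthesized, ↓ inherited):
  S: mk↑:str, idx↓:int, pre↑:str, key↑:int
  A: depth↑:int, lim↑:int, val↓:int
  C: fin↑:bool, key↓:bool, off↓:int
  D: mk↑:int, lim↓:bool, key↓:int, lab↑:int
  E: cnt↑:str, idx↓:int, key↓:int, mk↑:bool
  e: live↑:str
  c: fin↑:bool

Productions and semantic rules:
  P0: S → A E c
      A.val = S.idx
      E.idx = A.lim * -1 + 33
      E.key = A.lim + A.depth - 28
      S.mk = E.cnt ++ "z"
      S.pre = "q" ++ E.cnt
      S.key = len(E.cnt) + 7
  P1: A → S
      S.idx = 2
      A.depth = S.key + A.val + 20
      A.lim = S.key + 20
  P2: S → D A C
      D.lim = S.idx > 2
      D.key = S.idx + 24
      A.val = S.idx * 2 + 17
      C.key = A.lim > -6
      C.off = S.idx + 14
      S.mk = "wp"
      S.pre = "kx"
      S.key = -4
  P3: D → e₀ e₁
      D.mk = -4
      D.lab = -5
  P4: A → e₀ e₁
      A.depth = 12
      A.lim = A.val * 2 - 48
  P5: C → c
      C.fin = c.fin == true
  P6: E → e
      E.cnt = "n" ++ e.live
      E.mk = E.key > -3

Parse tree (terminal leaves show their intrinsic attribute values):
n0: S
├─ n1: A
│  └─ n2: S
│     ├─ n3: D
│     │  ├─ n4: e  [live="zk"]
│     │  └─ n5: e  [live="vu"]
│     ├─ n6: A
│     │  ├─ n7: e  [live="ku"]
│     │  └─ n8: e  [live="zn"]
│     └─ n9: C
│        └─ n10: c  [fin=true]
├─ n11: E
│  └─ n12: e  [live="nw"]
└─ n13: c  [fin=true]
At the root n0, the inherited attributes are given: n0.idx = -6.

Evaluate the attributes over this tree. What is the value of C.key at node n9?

1. n0.idx = -6  [given at root]
2. n1.val = -6  [S.idx]
3. n2.idx = 2  [2]
4. n3.lim = false  [S.idx > 2]
5. n3.key = 26  [S.idx + 24]
6. n4.live = "zk"  [terminal]
7. n5.live = "vu"  [terminal]
8. n3.mk = -4  [-4]
9. n3.lab = -5  [-5]
10. n6.val = 21  [S.idx * 2 + 17]
11. n7.live = "ku"  [terminal]
12. n8.live = "zn"  [terminal]
13. n6.depth = 12  [12]
14. n6.lim = -6  [A.val * 2 - 48]
15. n9.key = false  [A.lim > -6]
16. n9.off = 16  [S.idx + 14]
17. n10.fin = true  [terminal]
18. n9.fin = true  [c.fin == true]
19. n2.mk = "wp"  ["wp"]
20. n2.pre = "kx"  ["kx"]
21. n2.key = -4  [-4]
22. n1.depth = 10  [S.key + A.val + 20]
23. n1.lim = 16  [S.key + 20]
24. n11.idx = 17  [A.lim * -1 + 33]
25. n11.key = -2  [A.lim + A.depth - 28]
26. n12.live = "nw"  [terminal]
27. n11.cnt = "nnw"  ["n" ++ e.live]
28. n11.mk = true  [E.key > -3]
29. n13.fin = true  [terminal]
30. n0.mk = "nnwz"  [E.cnt ++ "z"]
31. n0.pre = "qnnw"  ["q" ++ E.cnt]
32. n0.key = 10  [len(E.cnt) + 7]

false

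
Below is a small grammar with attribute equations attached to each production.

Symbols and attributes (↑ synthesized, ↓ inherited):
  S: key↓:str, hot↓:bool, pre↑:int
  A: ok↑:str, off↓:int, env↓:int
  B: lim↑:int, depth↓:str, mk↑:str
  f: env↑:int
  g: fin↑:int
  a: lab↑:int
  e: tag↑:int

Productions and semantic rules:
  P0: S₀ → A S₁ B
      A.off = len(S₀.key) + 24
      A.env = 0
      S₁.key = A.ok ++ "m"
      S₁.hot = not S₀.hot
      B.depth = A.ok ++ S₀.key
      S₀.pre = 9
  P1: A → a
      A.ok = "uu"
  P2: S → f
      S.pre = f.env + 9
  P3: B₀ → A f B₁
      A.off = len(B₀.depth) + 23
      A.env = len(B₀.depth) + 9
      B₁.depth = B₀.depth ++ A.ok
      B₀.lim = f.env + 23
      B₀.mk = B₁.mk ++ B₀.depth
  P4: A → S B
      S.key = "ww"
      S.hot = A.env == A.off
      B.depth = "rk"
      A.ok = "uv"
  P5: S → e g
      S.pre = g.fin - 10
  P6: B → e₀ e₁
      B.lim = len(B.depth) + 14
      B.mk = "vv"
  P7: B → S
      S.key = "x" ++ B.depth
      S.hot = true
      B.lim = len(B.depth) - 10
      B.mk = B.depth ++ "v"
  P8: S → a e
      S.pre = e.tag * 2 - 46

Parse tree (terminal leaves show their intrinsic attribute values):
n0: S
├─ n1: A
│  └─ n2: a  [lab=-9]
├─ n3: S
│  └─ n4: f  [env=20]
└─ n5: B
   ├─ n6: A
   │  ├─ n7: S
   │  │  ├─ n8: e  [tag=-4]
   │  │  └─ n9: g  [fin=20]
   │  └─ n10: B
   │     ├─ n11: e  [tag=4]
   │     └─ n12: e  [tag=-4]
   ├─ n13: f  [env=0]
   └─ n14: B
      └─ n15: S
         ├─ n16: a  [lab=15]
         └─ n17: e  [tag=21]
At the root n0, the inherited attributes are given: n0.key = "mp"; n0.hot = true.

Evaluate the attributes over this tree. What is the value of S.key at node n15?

"xuumpuv"

1. n0.key = "mp"  [given at root]
2. n0.hot = true  [given at root]
3. n1.off = 26  [len(S₀.key) + 24]
4. n1.env = 0  [0]
5. n2.lab = -9  [terminal]
6. n1.ok = "uu"  ["uu"]
7. n3.key = "uum"  [A.ok ++ "m"]
8. n3.hot = false  [not S₀.hot]
9. n4.env = 20  [terminal]
10. n3.pre = 29  [f.env + 9]
11. n5.depth = "uump"  [A.ok ++ S₀.key]
12. n6.off = 27  [len(B₀.depth) + 23]
13. n6.env = 13  [len(B₀.depth) + 9]
14. n7.key = "ww"  ["ww"]
15. n7.hot = false  [A.env == A.off]
16. n8.tag = -4  [terminal]
17. n9.fin = 20  [terminal]
18. n7.pre = 10  [g.fin - 10]
19. n10.depth = "rk"  ["rk"]
20. n11.tag = 4  [terminal]
21. n12.tag = -4  [terminal]
22. n10.lim = 16  [len(B.depth) + 14]
23. n10.mk = "vv"  ["vv"]
24. n6.ok = "uv"  ["uv"]
25. n13.env = 0  [terminal]
26. n14.depth = "uumpuv"  [B₀.depth ++ A.ok]
27. n15.key = "xuumpuv"  ["x" ++ B.depth]
28. n15.hot = true  [true]
29. n16.lab = 15  [terminal]
30. n17.tag = 21  [terminal]
31. n15.pre = -4  [e.tag * 2 - 46]
32. n14.lim = -4  [len(B.depth) - 10]
33. n14.mk = "uumpuvv"  [B.depth ++ "v"]
34. n5.lim = 23  [f.env + 23]
35. n5.mk = "uumpuvvuump"  [B₁.mk ++ B₀.depth]
36. n0.pre = 9  [9]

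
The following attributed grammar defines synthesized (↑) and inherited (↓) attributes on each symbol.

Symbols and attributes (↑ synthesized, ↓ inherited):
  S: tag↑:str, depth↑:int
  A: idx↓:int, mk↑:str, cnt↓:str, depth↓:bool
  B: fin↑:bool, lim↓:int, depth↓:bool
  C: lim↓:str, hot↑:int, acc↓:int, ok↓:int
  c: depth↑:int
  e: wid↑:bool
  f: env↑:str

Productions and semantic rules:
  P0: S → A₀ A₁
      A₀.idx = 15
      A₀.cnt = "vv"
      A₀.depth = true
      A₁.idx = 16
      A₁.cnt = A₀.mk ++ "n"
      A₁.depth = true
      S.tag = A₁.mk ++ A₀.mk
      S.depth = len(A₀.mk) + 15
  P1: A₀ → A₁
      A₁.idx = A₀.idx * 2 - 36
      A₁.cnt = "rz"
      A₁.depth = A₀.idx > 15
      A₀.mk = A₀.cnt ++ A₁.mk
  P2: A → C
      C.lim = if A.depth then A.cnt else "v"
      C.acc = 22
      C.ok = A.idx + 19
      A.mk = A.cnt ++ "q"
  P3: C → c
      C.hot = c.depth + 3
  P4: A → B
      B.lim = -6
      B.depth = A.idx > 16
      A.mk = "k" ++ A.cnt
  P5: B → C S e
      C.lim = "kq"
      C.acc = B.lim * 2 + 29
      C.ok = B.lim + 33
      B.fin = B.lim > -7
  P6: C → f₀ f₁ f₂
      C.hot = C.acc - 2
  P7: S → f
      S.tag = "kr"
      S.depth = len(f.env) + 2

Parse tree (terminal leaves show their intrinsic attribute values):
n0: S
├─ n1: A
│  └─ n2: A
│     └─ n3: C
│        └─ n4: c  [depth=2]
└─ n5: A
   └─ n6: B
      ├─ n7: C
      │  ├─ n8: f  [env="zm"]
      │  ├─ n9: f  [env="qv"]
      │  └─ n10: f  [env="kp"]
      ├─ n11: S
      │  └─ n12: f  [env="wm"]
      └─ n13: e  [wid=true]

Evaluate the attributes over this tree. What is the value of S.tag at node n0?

1. n1.idx = 15  [15]
2. n1.cnt = "vv"  ["vv"]
3. n1.depth = true  [true]
4. n2.idx = -6  [A₀.idx * 2 - 36]
5. n2.cnt = "rz"  ["rz"]
6. n2.depth = false  [A₀.idx > 15]
7. n3.lim = "v"  [if A.depth then A.cnt else "v"]
8. n3.acc = 22  [22]
9. n3.ok = 13  [A.idx + 19]
10. n4.depth = 2  [terminal]
11. n3.hot = 5  [c.depth + 3]
12. n2.mk = "rzq"  [A.cnt ++ "q"]
13. n1.mk = "vvrzq"  [A₀.cnt ++ A₁.mk]
14. n5.idx = 16  [16]
15. n5.cnt = "vvrzqn"  [A₀.mk ++ "n"]
16. n5.depth = true  [true]
17. n6.lim = -6  [-6]
18. n6.depth = false  [A.idx > 16]
19. n7.lim = "kq"  ["kq"]
20. n7.acc = 17  [B.lim * 2 + 29]
21. n7.ok = 27  [B.lim + 33]
22. n8.env = "zm"  [terminal]
23. n9.env = "qv"  [terminal]
24. n10.env = "kp"  [terminal]
25. n7.hot = 15  [C.acc - 2]
26. n12.env = "wm"  [terminal]
27. n11.tag = "kr"  ["kr"]
28. n11.depth = 4  [len(f.env) + 2]
29. n13.wid = true  [terminal]
30. n6.fin = true  [B.lim > -7]
31. n5.mk = "kvvrzqn"  ["k" ++ A.cnt]
32. n0.tag = "kvvrzqnvvrzq"  [A₁.mk ++ A₀.mk]
33. n0.depth = 20  [len(A₀.mk) + 15]

"kvvrzqnvvrzq"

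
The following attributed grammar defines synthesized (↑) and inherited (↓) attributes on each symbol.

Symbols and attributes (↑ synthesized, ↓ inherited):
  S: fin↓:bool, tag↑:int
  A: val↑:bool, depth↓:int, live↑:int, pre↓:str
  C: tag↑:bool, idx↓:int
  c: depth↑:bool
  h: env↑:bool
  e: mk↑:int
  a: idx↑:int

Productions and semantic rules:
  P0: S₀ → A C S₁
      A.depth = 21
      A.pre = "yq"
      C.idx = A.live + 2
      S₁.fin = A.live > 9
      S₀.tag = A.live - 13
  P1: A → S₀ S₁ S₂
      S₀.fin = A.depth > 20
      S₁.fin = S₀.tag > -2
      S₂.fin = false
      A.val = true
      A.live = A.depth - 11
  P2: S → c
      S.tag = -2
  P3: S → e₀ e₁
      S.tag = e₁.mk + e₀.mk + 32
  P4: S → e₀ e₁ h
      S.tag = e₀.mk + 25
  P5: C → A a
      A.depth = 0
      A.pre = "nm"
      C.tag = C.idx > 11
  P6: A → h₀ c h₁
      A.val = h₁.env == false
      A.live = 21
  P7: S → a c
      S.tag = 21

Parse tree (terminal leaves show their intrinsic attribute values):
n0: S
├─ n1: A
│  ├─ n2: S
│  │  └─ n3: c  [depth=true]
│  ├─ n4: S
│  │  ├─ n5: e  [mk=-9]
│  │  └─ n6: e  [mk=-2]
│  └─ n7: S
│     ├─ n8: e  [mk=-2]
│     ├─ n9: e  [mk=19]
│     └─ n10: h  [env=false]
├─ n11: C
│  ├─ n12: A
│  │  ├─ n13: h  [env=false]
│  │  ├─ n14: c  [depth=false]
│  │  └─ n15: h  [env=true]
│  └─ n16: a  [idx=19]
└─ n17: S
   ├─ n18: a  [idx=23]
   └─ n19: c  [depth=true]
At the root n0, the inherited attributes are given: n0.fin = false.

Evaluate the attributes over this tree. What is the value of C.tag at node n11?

1. n0.fin = false  [given at root]
2. n1.depth = 21  [21]
3. n1.pre = "yq"  ["yq"]
4. n2.fin = true  [A.depth > 20]
5. n3.depth = true  [terminal]
6. n2.tag = -2  [-2]
7. n4.fin = false  [S₀.tag > -2]
8. n5.mk = -9  [terminal]
9. n6.mk = -2  [terminal]
10. n4.tag = 21  [e₁.mk + e₀.mk + 32]
11. n7.fin = false  [false]
12. n8.mk = -2  [terminal]
13. n9.mk = 19  [terminal]
14. n10.env = false  [terminal]
15. n7.tag = 23  [e₀.mk + 25]
16. n1.val = true  [true]
17. n1.live = 10  [A.depth - 11]
18. n11.idx = 12  [A.live + 2]
19. n12.depth = 0  [0]
20. n12.pre = "nm"  ["nm"]
21. n13.env = false  [terminal]
22. n14.depth = false  [terminal]
23. n15.env = true  [terminal]
24. n12.val = false  [h₁.env == false]
25. n12.live = 21  [21]
26. n16.idx = 19  [terminal]
27. n11.tag = true  [C.idx > 11]
28. n17.fin = true  [A.live > 9]
29. n18.idx = 23  [terminal]
30. n19.depth = true  [terminal]
31. n17.tag = 21  [21]
32. n0.tag = -3  [A.live - 13]

true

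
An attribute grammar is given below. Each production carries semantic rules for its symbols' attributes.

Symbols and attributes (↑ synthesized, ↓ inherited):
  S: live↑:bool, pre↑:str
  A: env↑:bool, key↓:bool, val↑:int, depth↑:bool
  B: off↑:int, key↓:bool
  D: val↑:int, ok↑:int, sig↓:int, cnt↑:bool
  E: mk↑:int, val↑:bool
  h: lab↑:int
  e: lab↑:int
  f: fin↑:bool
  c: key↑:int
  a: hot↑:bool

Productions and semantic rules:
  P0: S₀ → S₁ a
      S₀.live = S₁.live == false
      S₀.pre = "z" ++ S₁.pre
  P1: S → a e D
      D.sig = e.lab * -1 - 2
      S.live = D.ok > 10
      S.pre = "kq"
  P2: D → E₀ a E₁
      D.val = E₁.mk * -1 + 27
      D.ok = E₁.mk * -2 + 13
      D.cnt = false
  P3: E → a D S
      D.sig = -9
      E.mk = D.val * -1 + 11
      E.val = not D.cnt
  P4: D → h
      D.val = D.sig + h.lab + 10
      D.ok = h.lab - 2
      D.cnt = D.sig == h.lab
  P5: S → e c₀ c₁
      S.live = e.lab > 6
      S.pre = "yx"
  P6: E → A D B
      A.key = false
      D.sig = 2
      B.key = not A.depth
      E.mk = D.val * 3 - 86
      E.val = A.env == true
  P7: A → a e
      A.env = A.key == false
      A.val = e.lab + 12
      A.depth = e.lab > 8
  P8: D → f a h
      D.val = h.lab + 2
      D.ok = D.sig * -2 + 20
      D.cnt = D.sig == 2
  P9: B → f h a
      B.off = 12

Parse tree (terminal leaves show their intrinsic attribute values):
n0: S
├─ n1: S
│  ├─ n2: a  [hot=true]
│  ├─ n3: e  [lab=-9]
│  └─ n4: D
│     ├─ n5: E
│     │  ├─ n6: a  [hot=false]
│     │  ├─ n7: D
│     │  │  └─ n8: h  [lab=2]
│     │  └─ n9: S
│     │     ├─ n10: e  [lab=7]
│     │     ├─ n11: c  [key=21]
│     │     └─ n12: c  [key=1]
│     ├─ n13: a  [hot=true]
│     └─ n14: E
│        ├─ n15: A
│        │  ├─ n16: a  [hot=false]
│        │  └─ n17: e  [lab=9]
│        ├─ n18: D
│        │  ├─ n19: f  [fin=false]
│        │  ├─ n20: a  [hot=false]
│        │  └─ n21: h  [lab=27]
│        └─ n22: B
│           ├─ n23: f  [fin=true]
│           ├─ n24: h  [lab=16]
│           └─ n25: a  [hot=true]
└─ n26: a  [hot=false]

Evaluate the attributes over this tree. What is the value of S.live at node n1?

true

1. n2.hot = true  [terminal]
2. n3.lab = -9  [terminal]
3. n4.sig = 7  [e.lab * -1 - 2]
4. n6.hot = false  [terminal]
5. n7.sig = -9  [-9]
6. n8.lab = 2  [terminal]
7. n7.val = 3  [D.sig + h.lab + 10]
8. n7.ok = 0  [h.lab - 2]
9. n7.cnt = false  [D.sig == h.lab]
10. n10.lab = 7  [terminal]
11. n11.key = 21  [terminal]
12. n12.key = 1  [terminal]
13. n9.live = true  [e.lab > 6]
14. n9.pre = "yx"  ["yx"]
15. n5.mk = 8  [D.val * -1 + 11]
16. n5.val = true  [not D.cnt]
17. n13.hot = true  [terminal]
18. n15.key = false  [false]
19. n16.hot = false  [terminal]
20. n17.lab = 9  [terminal]
21. n15.env = true  [A.key == false]
22. n15.val = 21  [e.lab + 12]
23. n15.depth = true  [e.lab > 8]
24. n18.sig = 2  [2]
25. n19.fin = false  [terminal]
26. n20.hot = false  [terminal]
27. n21.lab = 27  [terminal]
28. n18.val = 29  [h.lab + 2]
29. n18.ok = 16  [D.sig * -2 + 20]
30. n18.cnt = true  [D.sig == 2]
31. n22.key = false  [not A.depth]
32. n23.fin = true  [terminal]
33. n24.lab = 16  [terminal]
34. n25.hot = true  [terminal]
35. n22.off = 12  [12]
36. n14.mk = 1  [D.val * 3 - 86]
37. n14.val = true  [A.env == true]
38. n4.val = 26  [E₁.mk * -1 + 27]
39. n4.ok = 11  [E₁.mk * -2 + 13]
40. n4.cnt = false  [false]
41. n1.live = true  [D.ok > 10]
42. n1.pre = "kq"  ["kq"]
43. n26.hot = false  [terminal]
44. n0.live = false  [S₁.live == false]
45. n0.pre = "zkq"  ["z" ++ S₁.pre]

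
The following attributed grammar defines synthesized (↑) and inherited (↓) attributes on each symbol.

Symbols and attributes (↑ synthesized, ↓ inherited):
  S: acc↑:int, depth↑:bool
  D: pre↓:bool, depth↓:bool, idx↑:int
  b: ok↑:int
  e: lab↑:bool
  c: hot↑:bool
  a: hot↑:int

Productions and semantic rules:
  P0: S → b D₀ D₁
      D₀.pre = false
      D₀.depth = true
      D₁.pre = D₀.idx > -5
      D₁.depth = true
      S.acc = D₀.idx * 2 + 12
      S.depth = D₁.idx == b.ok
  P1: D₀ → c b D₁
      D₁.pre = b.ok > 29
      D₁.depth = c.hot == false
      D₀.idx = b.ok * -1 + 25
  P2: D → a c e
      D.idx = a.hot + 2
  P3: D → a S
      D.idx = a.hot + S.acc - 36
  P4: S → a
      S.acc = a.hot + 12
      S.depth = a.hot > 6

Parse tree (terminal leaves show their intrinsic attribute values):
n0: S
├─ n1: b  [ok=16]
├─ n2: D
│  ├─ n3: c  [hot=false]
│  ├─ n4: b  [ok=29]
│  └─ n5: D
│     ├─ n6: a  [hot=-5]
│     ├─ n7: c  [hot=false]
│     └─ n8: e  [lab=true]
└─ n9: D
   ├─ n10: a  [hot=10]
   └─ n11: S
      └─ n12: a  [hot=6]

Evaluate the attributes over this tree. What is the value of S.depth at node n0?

1. n1.ok = 16  [terminal]
2. n2.pre = false  [false]
3. n2.depth = true  [true]
4. n3.hot = false  [terminal]
5. n4.ok = 29  [terminal]
6. n5.pre = false  [b.ok > 29]
7. n5.depth = true  [c.hot == false]
8. n6.hot = -5  [terminal]
9. n7.hot = false  [terminal]
10. n8.lab = true  [terminal]
11. n5.idx = -3  [a.hot + 2]
12. n2.idx = -4  [b.ok * -1 + 25]
13. n9.pre = true  [D₀.idx > -5]
14. n9.depth = true  [true]
15. n10.hot = 10  [terminal]
16. n12.hot = 6  [terminal]
17. n11.acc = 18  [a.hot + 12]
18. n11.depth = false  [a.hot > 6]
19. n9.idx = -8  [a.hot + S.acc - 36]
20. n0.acc = 4  [D₀.idx * 2 + 12]
21. n0.depth = false  [D₁.idx == b.ok]

false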